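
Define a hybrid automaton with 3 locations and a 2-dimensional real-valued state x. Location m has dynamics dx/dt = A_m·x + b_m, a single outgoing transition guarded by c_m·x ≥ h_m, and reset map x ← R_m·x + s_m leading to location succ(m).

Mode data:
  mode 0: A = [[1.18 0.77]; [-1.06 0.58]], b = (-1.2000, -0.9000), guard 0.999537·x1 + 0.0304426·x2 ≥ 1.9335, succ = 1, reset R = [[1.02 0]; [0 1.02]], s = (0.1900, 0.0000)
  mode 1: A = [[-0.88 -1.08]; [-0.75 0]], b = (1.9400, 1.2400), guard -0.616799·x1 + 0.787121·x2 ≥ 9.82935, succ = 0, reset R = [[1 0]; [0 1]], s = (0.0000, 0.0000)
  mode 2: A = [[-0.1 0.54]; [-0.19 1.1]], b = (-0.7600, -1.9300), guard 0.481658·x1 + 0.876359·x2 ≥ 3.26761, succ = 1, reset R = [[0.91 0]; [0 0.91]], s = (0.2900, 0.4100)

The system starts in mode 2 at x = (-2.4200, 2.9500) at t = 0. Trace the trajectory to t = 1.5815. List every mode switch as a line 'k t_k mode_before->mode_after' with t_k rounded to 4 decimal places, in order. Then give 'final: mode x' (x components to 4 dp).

Mode 2: guard c·x = 3.2676 hit at Δt = 0.6458 (t = 0.6458), x⁻ = (-1.5026, 4.5545) → reset → x⁺ = (-1.0774, 4.5546), jump to mode 1
Mode 1: flow for 0.9357 to horizon, guard not reached → x = (-3.3210, 7.2092)

1 0.6458 2->1
final: 1 -3.3210 7.2092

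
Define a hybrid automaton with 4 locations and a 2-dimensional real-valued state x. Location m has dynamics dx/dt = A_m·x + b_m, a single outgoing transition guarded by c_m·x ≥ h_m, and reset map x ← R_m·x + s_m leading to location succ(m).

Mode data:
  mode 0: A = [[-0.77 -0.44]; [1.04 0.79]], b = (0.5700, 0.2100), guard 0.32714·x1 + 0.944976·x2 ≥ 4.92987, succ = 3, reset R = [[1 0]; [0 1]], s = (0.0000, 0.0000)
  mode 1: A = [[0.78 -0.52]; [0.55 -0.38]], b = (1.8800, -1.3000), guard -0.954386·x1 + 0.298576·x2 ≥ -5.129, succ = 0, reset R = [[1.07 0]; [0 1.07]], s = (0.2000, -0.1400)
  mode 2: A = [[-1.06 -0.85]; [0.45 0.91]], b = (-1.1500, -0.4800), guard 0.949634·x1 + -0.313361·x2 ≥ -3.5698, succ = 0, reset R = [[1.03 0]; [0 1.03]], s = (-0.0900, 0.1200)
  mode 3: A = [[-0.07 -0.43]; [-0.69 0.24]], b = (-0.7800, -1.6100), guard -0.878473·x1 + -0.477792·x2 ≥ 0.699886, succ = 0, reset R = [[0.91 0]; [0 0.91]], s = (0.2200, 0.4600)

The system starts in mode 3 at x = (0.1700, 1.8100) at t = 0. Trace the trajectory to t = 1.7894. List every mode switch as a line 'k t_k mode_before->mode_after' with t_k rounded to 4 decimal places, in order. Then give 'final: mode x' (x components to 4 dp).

Mode 3: guard c·x = 0.6999 hit at Δt = 1.1032 (t = 1.1032), x⁻ = (-1.2342, 0.8044) → reset → x⁺ = (-0.9031, 1.1920), jump to mode 0
Mode 0: flow for 0.6862 to horizon, guard not reached → x = (-0.5466, 1.5627)

1 1.1032 3->0
final: 0 -0.5466 1.5627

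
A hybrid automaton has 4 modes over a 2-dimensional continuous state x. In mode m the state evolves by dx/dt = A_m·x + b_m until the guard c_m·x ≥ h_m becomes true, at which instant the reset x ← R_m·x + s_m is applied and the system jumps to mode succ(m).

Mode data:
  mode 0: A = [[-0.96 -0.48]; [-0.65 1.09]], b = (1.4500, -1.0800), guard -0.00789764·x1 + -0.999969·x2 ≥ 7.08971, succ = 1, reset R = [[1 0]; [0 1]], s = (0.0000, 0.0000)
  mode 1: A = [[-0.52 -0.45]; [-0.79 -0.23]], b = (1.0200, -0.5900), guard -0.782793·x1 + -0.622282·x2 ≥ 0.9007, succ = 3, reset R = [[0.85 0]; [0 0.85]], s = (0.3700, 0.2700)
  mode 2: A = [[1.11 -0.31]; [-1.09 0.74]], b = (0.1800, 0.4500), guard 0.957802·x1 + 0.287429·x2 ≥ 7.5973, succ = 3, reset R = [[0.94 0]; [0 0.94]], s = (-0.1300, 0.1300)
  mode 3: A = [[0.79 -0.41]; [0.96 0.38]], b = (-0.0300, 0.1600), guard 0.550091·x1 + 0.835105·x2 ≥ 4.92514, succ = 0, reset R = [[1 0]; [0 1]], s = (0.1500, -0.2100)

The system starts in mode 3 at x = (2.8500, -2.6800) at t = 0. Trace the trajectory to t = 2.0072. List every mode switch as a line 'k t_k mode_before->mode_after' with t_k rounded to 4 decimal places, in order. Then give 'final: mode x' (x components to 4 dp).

Mode 3: guard c·x = 4.9251 hit at Δt = 0.9582 (t = 0.9582), x⁻ = (6.8001, 1.4184) → reset → x⁺ = (6.9501, 1.2084), jump to mode 0
Mode 0: flow for 1.0490 to horizon, guard not reached → x = (4.1441, -5.1136)

1 0.9582 3->0
final: 0 4.1441 -5.1136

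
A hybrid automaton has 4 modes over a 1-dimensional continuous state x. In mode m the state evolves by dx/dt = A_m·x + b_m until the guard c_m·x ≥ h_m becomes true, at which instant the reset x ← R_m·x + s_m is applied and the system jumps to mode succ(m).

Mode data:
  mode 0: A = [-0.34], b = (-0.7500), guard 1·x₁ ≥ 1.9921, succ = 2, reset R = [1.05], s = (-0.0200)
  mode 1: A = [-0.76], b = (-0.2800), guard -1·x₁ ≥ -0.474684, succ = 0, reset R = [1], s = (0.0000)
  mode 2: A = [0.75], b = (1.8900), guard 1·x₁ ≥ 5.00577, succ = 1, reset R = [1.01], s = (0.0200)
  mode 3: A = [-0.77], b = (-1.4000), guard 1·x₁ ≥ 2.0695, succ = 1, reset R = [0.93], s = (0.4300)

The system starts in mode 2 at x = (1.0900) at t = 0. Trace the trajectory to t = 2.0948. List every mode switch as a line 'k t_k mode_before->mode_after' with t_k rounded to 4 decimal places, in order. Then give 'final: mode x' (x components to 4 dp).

Mode 2: guard c·x = 5.0058 hit at Δt = 0.9795 (t = 0.9795), x⁻ = (5.0058) → reset → x⁺ = (5.0758), jump to mode 1
Mode 1: flow for 1.1153 to horizon, guard not reached → x = (1.9641)

1 0.9795 2->1
final: 1 1.9641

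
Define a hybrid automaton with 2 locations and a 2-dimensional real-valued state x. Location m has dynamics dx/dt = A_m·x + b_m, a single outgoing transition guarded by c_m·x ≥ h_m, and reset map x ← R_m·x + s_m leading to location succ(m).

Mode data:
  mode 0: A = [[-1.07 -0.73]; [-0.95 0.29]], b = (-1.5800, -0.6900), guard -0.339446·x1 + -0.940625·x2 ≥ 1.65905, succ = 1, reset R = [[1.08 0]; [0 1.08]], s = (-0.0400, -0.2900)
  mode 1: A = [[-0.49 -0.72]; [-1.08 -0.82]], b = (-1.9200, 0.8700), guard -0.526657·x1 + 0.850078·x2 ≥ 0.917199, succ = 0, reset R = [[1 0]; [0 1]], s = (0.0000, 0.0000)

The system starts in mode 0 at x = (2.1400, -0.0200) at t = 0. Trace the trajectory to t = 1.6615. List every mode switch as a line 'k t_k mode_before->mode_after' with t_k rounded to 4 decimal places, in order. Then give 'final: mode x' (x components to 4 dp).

1 0.9700 0->1
final: 1 -0.2520 -0.8867

Mode 0: guard c·x = 1.6590 hit at Δt = 0.9700 (t = 0.9700), x⁻ = (0.3314, -1.8834) → reset → x⁺ = (0.3179, -2.3240), jump to mode 1
Mode 1: flow for 0.6915 to horizon, guard not reached → x = (-0.2520, -0.8867)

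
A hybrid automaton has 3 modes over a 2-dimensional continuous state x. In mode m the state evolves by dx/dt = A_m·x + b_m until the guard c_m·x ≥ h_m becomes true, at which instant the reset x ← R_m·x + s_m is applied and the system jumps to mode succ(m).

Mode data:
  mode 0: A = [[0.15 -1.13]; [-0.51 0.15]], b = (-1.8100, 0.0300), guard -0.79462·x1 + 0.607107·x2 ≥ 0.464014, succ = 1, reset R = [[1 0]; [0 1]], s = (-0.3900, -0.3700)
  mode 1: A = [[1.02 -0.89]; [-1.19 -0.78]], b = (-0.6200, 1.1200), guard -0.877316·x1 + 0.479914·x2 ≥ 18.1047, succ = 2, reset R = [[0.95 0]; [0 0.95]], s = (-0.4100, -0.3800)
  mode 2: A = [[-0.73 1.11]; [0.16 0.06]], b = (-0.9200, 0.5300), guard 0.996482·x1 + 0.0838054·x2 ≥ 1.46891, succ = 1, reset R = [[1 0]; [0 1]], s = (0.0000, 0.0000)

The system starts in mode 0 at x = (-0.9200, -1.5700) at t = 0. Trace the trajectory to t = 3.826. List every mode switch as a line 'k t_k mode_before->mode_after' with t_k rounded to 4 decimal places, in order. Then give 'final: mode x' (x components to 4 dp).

Mode 0: guard c·x = 0.4640 hit at Δt = 1.1812 (t = 1.1812), x⁻ = (-1.4281, -1.1049) → reset → x⁺ = (-1.8181, -1.4749), jump to mode 1
Mode 1: guard c·x = 18.1047 hit at Δt = 1.5656 (t = 2.7468), x⁻ = (-15.9471, 8.5724) → reset → x⁺ = (-15.5598, 7.7638), jump to mode 2
Mode 2: flow for 1.0792 to horizon, guard not reached → x = (-1.6144, 7.4943)

1 1.1812 0->1
2 2.7468 1->2
final: 2 -1.6144 7.4943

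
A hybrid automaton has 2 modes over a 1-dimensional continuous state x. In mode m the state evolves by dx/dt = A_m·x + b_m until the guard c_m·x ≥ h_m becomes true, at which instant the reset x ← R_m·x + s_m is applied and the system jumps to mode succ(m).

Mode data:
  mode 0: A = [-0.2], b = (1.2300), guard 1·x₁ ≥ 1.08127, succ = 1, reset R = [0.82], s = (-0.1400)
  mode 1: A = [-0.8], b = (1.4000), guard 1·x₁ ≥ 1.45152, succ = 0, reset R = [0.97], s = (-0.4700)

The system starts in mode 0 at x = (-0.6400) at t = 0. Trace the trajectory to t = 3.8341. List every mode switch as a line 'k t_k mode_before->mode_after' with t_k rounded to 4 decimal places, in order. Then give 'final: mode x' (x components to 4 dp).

Mode 0: guard c·x = 1.0813 hit at Δt = 1.4618 (t = 1.4618), x⁻ = (1.0813) → reset → x⁺ = (0.7466), jump to mode 1
Mode 1: guard c·x = 1.4515 hit at Δt = 1.5155 (t = 2.9773), x⁻ = (1.4515) → reset → x⁺ = (0.9380), jump to mode 0
Mode 0: guard c·x = 1.0813 hit at Δt = 0.1394 (t = 3.1167), x⁻ = (1.0813) → reset → x⁺ = (0.7466), jump to mode 1
Mode 1: flow for 0.7174 to horizon, guard not reached → x = (1.1848)

1 1.4618 0->1
2 2.9773 1->0
3 3.1167 0->1
final: 1 1.1848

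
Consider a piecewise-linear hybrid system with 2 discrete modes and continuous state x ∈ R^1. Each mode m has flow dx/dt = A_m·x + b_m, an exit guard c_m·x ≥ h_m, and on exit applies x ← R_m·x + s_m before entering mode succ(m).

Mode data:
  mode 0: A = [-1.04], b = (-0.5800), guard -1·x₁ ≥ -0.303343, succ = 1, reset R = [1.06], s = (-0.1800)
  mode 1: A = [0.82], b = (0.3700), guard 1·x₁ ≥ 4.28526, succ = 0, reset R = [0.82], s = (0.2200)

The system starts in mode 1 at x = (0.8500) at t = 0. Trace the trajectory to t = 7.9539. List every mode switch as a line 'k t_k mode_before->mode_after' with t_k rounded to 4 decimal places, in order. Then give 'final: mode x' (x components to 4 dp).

Mode 1: guard c·x = 4.2853 hit at Δt = 1.5756 (t = 1.5756), x⁻ = (4.2853) → reset → x⁺ = (3.7339), jump to mode 0
Mode 0: guard c·x = -0.3033 hit at Δt = 1.5445 (t = 3.1201), x⁻ = (0.3033) → reset → x⁺ = (0.1415), jump to mode 1
Mode 1: guard c·x = 4.2853 hit at Δt = 2.5345 (t = 5.6546), x⁻ = (4.2853) → reset → x⁺ = (3.7339), jump to mode 0
Mode 0: guard c·x = -0.3033 hit at Δt = 1.5445 (t = 7.1991), x⁻ = (0.3033) → reset → x⁺ = (0.1415), jump to mode 1
Mode 1: flow for 0.7548 to horizon, guard not reached → x = (0.6496)

1 1.5756 1->0
2 3.1201 0->1
3 5.6546 1->0
4 7.1991 0->1
final: 1 0.6496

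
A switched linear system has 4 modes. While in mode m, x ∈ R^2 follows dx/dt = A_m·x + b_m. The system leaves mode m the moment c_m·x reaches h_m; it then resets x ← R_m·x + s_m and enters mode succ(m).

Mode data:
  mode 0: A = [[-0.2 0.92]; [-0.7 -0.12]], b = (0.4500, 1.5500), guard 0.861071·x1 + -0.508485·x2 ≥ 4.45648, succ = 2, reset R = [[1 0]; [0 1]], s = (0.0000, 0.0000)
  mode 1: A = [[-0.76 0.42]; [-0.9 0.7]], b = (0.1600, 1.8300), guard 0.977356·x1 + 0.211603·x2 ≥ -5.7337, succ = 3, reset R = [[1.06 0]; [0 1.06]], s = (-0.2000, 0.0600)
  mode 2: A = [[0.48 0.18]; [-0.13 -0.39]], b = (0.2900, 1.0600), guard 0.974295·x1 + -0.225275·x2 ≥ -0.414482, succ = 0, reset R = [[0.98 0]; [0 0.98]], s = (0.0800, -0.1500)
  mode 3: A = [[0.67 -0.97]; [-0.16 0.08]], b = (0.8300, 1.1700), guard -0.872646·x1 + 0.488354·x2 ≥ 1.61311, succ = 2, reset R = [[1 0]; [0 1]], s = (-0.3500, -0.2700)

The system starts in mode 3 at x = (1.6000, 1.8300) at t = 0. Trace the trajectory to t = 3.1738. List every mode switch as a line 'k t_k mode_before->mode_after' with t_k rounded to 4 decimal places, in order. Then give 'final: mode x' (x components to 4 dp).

1 1.4971 3->2
2 2.0423 2->0
final: 0 3.6091 2.6858

Mode 3: guard c·x = 1.6131 hit at Δt = 1.4971 (t = 1.4971), x⁻ = (0.1726, 3.6116) → reset → x⁺ = (-0.1774, 3.3416), jump to mode 2
Mode 2: guard c·x = -0.4145 hit at Δt = 0.5452 (t = 2.0423), x⁻ = (0.3186, 3.2177) → reset → x⁺ = (0.3922, 3.0034), jump to mode 0
Mode 0: flow for 1.1315 to horizon, guard not reached → x = (3.6091, 2.6858)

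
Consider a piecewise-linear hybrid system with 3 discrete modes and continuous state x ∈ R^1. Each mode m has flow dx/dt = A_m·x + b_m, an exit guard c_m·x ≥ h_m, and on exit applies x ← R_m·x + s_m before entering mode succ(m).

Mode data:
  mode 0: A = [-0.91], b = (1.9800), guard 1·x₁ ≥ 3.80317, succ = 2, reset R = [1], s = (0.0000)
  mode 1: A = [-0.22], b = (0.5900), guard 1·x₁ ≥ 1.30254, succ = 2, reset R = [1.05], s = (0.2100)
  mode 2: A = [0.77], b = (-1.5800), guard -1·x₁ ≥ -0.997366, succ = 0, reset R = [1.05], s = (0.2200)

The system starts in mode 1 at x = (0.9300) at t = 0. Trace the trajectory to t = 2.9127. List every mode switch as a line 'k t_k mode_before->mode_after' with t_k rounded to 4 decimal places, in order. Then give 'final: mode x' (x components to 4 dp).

Mode 1: guard c·x = 1.3025 hit at Δt = 1.0868 (t = 1.0868), x⁻ = (1.3025) → reset → x⁺ = (1.5777), jump to mode 2
Mode 2: guard c·x = -0.9974 hit at Δt = 1.0378 (t = 2.1246), x⁻ = (0.9974) → reset → x⁺ = (1.2672), jump to mode 0
Mode 0: flow for 0.7881 to horizon, guard not reached → x = (1.7323)

1 1.0868 1->2
2 2.1246 2->0
final: 0 1.7323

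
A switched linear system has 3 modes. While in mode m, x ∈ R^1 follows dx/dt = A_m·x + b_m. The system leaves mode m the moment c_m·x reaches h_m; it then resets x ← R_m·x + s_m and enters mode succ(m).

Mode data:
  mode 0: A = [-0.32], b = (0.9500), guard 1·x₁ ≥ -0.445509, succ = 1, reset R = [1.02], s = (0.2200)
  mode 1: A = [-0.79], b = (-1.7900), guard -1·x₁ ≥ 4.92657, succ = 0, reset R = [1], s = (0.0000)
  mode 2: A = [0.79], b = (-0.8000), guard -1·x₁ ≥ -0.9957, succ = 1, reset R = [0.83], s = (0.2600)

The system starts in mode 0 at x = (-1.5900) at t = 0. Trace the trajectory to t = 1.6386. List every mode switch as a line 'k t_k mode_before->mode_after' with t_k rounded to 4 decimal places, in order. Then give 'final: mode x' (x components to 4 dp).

1 0.9034 0->1
final: 1 -1.1294

Mode 0: guard c·x = -0.4455 hit at Δt = 0.9034 (t = 0.9034), x⁻ = (-0.4455) → reset → x⁺ = (-0.2344), jump to mode 1
Mode 1: flow for 0.7352 to horizon, guard not reached → x = (-1.1294)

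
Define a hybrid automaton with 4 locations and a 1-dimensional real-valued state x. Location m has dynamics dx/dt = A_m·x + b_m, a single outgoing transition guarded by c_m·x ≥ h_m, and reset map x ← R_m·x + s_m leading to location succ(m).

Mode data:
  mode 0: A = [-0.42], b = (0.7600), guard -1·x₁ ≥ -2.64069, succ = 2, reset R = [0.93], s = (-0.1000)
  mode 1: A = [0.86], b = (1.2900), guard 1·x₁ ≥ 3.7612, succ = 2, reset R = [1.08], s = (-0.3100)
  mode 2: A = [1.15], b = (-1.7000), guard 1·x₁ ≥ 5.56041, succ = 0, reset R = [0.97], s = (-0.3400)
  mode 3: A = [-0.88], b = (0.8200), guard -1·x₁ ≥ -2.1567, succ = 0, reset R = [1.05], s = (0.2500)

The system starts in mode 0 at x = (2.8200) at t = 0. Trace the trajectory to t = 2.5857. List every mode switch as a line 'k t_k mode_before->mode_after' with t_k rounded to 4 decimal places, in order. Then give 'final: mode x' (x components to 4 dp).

1 0.4651 0->2
2 1.8018 2->0
final: 0 4.1436

Mode 0: guard c·x = -2.6407 hit at Δt = 0.4651 (t = 0.4651), x⁻ = (2.6407) → reset → x⁺ = (2.3558), jump to mode 2
Mode 2: guard c·x = 5.5604 hit at Δt = 1.3367 (t = 1.8018), x⁻ = (5.5604) → reset → x⁺ = (5.0536), jump to mode 0
Mode 0: flow for 0.7839 to horizon, guard not reached → x = (4.1436)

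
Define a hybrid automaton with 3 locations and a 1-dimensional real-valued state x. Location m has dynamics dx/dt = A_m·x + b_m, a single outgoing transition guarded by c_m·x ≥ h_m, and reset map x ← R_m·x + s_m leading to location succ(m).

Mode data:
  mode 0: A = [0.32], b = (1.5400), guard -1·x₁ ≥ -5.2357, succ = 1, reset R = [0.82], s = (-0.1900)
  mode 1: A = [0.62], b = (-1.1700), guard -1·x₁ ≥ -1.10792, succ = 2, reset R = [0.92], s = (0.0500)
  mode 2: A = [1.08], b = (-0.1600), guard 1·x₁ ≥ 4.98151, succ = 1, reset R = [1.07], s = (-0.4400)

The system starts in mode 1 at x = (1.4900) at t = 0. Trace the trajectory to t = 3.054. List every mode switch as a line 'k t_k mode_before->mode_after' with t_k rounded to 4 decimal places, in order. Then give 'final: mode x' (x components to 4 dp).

1 1.0872 1->2
2 2.6221 2->1
final: 1 5.8124

Mode 1: guard c·x = -1.1079 hit at Δt = 1.0872 (t = 1.0872), x⁻ = (1.1079) → reset → x⁺ = (1.0693), jump to mode 2
Mode 2: guard c·x = 4.9815 hit at Δt = 1.5349 (t = 2.6221), x⁻ = (4.9815) → reset → x⁺ = (4.8902), jump to mode 1
Mode 1: flow for 0.4319 to horizon, guard not reached → x = (5.8124)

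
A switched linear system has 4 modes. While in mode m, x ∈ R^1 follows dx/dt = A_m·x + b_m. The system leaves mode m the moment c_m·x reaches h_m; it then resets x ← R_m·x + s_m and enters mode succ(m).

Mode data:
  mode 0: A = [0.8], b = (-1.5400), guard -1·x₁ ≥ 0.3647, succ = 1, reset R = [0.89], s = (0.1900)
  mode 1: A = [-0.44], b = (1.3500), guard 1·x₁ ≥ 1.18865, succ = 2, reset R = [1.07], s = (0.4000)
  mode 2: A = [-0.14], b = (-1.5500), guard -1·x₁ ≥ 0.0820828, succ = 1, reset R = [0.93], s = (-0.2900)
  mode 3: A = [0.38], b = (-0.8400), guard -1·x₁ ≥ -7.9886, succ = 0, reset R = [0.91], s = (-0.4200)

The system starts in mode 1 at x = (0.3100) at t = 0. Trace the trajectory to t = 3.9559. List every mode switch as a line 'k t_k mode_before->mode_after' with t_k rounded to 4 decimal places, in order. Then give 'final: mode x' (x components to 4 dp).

Mode 1: guard c·x = 1.1886 hit at Δt = 0.8717 (t = 0.8717), x⁻ = (1.1886) → reset → x⁺ = (1.6719), jump to mode 2
Mode 2: guard c·x = 0.0821 hit at Δt = 1.0577 (t = 1.9294), x⁻ = (-0.0821) → reset → x⁺ = (-0.3663), jump to mode 1
Mode 1: guard c·x = 1.1886 hit at Δt = 1.3701 (t = 3.2995), x⁻ = (1.1886) → reset → x⁺ = (1.6719), jump to mode 2
Mode 2: flow for 0.6564 to horizon, guard not reached → x = (0.5530)

1 0.8717 1->2
2 1.9294 2->1
3 3.2995 1->2
final: 2 0.5530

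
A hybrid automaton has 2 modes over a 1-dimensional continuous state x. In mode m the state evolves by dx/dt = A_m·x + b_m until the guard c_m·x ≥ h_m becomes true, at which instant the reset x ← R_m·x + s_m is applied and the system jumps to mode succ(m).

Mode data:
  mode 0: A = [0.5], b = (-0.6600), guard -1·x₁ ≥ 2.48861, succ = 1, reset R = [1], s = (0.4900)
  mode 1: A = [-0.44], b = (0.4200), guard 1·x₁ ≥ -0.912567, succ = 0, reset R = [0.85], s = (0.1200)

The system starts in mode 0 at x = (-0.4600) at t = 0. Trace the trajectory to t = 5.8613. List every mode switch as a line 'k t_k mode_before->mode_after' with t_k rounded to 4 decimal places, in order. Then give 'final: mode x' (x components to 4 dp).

Mode 0: guard c·x = 2.4886 hit at Δt = 1.5213 (t = 1.5213), x⁻ = (-2.4886) → reset → x⁺ = (-1.9986), jump to mode 1
Mode 1: guard c·x = -0.9126 hit at Δt = 1.0420 (t = 2.5633), x⁻ = (-0.9126) → reset → x⁺ = (-0.6557), jump to mode 0
Mode 0: guard c·x = 2.4886 hit at Δt = 1.3127 (t = 3.8760), x⁻ = (-2.4886) → reset → x⁺ = (-1.9986), jump to mode 1
Mode 1: guard c·x = -0.9126 hit at Δt = 1.0420 (t = 4.9180), x⁻ = (-0.9126) → reset → x⁺ = (-0.6557), jump to mode 0
Mode 0: flow for 0.9433 to horizon, guard not reached → x = (-1.8463)

1 1.5213 0->1
2 2.5633 1->0
3 3.8760 0->1
4 4.9180 1->0
final: 0 -1.8463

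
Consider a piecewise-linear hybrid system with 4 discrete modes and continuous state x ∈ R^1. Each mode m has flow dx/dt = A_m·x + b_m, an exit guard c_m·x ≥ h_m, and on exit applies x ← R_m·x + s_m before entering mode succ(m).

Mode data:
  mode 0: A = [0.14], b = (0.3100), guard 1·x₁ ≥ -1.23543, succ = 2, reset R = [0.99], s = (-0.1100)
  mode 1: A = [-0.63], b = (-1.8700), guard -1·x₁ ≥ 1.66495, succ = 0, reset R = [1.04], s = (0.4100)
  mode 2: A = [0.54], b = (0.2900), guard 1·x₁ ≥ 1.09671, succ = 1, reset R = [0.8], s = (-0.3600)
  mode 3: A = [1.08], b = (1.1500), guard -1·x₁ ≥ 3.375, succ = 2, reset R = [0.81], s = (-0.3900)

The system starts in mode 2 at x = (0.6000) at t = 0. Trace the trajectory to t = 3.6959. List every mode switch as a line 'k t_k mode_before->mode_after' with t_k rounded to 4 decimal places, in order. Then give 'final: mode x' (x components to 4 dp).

Mode 2: guard c·x = 1.0967 hit at Δt = 0.6712 (t = 0.6712), x⁻ = (1.0967) → reset → x⁺ = (0.5174), jump to mode 1
Mode 1: guard c·x = 1.6649 hit at Δt = 1.5615 (t = 2.2327), x⁻ = (-1.6650) → reset → x⁺ = (-1.3215), jump to mode 0
Mode 0: guard c·x = -1.2354 hit at Δt = 0.6578 (t = 2.8905), x⁻ = (-1.2354) → reset → x⁺ = (-1.3331), jump to mode 2
Mode 2: flow for 0.8054 to horizon, guard not reached → x = (-1.7668)

1 0.6712 2->1
2 2.2327 1->0
3 2.8905 0->2
final: 2 -1.7668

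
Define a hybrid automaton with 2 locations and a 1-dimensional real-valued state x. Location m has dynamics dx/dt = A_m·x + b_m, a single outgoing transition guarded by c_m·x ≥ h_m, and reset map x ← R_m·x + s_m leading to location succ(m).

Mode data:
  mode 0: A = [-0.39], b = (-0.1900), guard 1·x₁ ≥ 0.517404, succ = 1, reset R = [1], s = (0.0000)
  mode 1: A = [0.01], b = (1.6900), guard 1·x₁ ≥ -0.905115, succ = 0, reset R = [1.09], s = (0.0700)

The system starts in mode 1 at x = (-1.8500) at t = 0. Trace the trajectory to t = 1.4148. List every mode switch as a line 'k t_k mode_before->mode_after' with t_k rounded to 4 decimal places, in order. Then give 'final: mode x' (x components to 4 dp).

1 0.5637 1->0
final: 0 -0.7953

Mode 1: guard c·x = -0.9051 hit at Δt = 0.5637 (t = 0.5637), x⁻ = (-0.9051) → reset → x⁺ = (-0.9166), jump to mode 0
Mode 0: flow for 0.8511 to horizon, guard not reached → x = (-0.7953)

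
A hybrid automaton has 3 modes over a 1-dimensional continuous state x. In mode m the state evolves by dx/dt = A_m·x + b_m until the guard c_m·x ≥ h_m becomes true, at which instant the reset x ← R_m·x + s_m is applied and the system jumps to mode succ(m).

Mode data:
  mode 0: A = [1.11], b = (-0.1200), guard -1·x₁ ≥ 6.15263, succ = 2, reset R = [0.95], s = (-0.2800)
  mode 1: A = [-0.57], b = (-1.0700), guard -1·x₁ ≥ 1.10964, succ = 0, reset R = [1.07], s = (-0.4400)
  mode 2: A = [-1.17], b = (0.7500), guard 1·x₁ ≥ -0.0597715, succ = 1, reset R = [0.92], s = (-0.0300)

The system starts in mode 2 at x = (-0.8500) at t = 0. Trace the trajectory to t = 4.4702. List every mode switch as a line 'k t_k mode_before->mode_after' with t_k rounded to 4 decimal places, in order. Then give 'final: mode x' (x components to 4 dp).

1 0.6453 2->1
2 2.1330 1->0
3 3.2889 0->2
final: 2 -1.0576

Mode 2: guard c·x = -0.0598 hit at Δt = 0.6453 (t = 0.6453), x⁻ = (-0.0598) → reset → x⁺ = (-0.0850), jump to mode 1
Mode 1: guard c·x = 1.1096 hit at Δt = 1.4877 (t = 2.1330), x⁻ = (-1.1096) → reset → x⁺ = (-1.6273), jump to mode 0
Mode 0: guard c·x = 6.1526 hit at Δt = 1.1559 (t = 3.2889), x⁻ = (-6.1526) → reset → x⁺ = (-6.1250), jump to mode 2
Mode 2: flow for 1.1813 to horizon, guard not reached → x = (-1.0576)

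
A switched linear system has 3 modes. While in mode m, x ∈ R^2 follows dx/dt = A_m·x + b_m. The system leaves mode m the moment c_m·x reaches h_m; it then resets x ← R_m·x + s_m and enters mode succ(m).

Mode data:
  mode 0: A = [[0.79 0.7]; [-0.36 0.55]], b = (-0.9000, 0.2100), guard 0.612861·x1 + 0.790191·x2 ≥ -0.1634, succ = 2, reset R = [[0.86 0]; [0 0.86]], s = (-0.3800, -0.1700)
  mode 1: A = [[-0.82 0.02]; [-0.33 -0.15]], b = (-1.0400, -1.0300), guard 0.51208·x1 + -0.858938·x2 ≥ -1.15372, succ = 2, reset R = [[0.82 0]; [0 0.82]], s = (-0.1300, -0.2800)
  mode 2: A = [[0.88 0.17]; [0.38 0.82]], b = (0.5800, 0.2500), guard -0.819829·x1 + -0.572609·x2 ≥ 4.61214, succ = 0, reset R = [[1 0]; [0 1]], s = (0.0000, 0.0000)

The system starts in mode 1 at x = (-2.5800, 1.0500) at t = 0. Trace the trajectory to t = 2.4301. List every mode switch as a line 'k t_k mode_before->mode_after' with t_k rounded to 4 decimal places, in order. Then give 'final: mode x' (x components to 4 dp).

Mode 1: guard c·x = -1.1537 hit at Δt = 1.4659 (t = 1.4659), x⁻ = (-1.6513, 0.3587) → reset → x⁺ = (-1.4841, 0.0141), jump to mode 2
Mode 2: flow for 0.9642 to horizon, guard not reached → x = (-2.6382, -0.6615)

1 1.4659 1->2
final: 2 -2.6382 -0.6615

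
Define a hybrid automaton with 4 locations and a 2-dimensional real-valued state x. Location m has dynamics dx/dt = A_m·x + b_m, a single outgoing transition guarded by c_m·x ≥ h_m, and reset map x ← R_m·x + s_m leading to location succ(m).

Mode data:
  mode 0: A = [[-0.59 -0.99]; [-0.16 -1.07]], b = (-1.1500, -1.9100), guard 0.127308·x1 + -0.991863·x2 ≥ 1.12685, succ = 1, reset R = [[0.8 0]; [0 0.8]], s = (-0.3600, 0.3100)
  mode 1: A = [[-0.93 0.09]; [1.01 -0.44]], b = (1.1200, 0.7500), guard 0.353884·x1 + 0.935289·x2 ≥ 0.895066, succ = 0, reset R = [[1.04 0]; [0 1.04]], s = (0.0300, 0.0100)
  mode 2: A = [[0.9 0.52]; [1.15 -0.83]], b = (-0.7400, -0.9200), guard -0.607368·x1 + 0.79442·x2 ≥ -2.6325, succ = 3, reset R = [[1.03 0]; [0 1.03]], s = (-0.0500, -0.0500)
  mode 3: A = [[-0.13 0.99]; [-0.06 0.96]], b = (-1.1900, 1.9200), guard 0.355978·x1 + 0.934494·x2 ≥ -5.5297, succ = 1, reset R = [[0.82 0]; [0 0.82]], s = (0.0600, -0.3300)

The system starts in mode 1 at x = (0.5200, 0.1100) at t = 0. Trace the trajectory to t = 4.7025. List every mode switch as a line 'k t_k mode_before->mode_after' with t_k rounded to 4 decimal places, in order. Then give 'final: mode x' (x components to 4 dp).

Mode 1: guard c·x = 0.8951 hit at Δt = 0.4502 (t = 0.4502), x⁻ = (0.7676, 0.6666) → reset → x⁺ = (0.8283, 0.7032), jump to mode 0
Mode 0: guard c·x = 1.1268 hit at Δt = 1.2843 (t = 1.7345), x⁻ = (-0.1515, -1.1555) → reset → x⁺ = (-0.4812, -0.6144), jump to mode 1
Mode 1: guard c·x = 0.8951 hit at Δt = 1.3158 (t = 3.0503), x⁻ = (0.7157, 0.6862) → reset → x⁺ = (0.7743, 0.7236), jump to mode 0
Mode 0: guard c·x = 1.1268 hit at Δt = 1.3069 (t = 4.3572), x⁻ = (-0.1867, -1.1601) → reset → x⁺ = (-0.5094, -0.6180), jump to mode 1
Mode 1: flow for 0.3453 to horizon, guard not reached → x = (-0.0519, -0.3758)

1 0.4502 1->0
2 1.7345 0->1
3 3.0503 1->0
4 4.3572 0->1
final: 1 -0.0519 -0.3758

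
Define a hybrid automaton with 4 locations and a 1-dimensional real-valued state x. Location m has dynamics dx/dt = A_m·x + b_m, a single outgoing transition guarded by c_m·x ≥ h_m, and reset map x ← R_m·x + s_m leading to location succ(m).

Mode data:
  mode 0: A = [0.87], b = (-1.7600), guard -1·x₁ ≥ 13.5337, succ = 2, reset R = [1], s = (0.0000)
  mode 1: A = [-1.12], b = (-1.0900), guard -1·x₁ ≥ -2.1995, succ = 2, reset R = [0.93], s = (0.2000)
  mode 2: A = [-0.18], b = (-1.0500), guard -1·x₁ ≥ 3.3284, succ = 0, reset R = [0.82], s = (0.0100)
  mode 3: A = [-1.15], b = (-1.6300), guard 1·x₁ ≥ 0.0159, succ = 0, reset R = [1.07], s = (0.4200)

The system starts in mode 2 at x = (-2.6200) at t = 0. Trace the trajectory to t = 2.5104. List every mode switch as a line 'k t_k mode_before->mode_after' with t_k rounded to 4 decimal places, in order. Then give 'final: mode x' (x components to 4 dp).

Mode 2: guard c·x = 3.3284 hit at Δt = 1.3836 (t = 1.3836), x⁻ = (-3.3284) → reset → x⁺ = (-2.7193), jump to mode 0
Mode 0: flow for 1.1268 to horizon, guard not reached → x = (-10.6167)

1 1.3836 2->0
final: 0 -10.6167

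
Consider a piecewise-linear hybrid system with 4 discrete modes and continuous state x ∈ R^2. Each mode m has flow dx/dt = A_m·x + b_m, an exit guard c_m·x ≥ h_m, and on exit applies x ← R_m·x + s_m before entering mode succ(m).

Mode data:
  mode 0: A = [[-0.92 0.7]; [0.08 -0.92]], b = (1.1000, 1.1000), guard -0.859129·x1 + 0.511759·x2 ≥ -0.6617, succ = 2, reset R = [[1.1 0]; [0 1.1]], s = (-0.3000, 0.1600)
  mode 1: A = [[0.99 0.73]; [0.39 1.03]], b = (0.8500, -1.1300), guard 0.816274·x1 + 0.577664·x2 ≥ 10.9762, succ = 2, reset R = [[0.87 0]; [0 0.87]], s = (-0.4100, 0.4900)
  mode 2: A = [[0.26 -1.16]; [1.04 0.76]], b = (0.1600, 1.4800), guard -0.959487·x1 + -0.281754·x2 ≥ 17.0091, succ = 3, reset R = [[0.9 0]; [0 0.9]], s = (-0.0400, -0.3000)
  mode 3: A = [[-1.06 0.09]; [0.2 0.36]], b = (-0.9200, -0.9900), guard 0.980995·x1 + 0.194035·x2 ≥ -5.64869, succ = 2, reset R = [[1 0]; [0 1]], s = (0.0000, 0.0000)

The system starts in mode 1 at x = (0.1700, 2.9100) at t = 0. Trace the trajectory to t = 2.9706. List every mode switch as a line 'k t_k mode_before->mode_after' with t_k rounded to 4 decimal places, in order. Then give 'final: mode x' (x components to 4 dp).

Mode 1: guard c·x = 10.9762 hit at Δt = 1.0297 (t = 1.0297), x⁻ = (7.7442, 8.0580) → reset → x⁺ = (6.3274, 7.5005), jump to mode 2
Mode 2: guard c·x = 17.0091 hit at Δt = 1.4936 (t = 2.5233), x⁻ = (-23.3477, 19.1399) → reset → x⁺ = (-21.0530, 16.9259), jump to mode 3
Mode 3: flow for 0.4473 to horizon, guard not reached → x = (-12.8765, 17.7763)

1 1.0297 1->2
2 2.5233 2->3
final: 3 -12.8765 17.7763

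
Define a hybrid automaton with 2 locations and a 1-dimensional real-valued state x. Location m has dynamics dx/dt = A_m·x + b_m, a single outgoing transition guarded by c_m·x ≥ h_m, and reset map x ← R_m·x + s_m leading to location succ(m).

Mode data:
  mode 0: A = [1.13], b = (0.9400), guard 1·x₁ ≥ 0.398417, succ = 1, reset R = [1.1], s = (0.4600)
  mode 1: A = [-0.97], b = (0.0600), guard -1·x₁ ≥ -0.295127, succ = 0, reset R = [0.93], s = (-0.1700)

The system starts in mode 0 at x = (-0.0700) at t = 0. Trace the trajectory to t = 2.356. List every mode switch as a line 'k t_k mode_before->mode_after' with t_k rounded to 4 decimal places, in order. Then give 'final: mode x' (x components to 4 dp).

Mode 0: guard c·x = 0.3984 hit at Δt = 0.4241 (t = 0.4241), x⁻ = (0.3984) → reset → x⁺ = (0.8983), jump to mode 1
Mode 1: guard c·x = -0.2951 hit at Δt = 1.3164 (t = 1.7405), x⁻ = (0.2951) → reset → x⁺ = (0.1045), jump to mode 0
Mode 0: guard c·x = 0.3984 hit at Δt = 0.2416 (t = 1.9821), x⁻ = (0.3984) → reset → x⁺ = (0.8983), jump to mode 1
Mode 1: flow for 0.3739 to horizon, guard not reached → x = (0.6438)

1 0.4241 0->1
2 1.7405 1->0
3 1.9821 0->1
final: 1 0.6438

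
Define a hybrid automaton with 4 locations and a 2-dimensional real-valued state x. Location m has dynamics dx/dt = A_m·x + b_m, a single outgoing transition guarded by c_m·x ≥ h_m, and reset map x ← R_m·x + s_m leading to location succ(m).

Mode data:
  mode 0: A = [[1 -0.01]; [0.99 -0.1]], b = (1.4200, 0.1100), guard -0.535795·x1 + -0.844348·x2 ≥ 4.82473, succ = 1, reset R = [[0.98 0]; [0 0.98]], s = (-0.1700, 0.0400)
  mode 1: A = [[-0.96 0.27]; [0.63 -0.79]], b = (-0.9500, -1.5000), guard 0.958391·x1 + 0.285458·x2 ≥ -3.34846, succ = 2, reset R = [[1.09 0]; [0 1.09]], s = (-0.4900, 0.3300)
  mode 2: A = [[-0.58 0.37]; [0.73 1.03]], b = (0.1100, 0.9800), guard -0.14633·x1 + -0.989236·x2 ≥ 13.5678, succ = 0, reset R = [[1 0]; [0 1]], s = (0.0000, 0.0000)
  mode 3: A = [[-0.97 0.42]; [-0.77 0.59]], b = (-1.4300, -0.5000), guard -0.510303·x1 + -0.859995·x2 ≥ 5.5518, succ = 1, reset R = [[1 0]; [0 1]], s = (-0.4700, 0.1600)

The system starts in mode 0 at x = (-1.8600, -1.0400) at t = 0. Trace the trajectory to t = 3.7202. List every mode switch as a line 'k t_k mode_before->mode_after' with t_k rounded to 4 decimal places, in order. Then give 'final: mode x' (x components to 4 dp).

Mode 0: guard c·x = 4.8247 hit at Δt = 1.3696 (t = 1.3696), x⁻ = (-3.0923, -3.7519) → reset → x⁺ = (-3.2004, -3.6369), jump to mode 1
Mode 1: guard c·x = -3.3485 hit at Δt = 1.4889 (t = 2.8585), x⁻ = (-2.3430, -3.8638) → reset → x⁺ = (-3.0439, -3.8815), jump to mode 2
Mode 2: flow for 0.8617 to horizon, guard not reached → x = (-3.6019, -11.2254)

1 1.3696 0->1
2 2.8585 1->2
final: 2 -3.6019 -11.2254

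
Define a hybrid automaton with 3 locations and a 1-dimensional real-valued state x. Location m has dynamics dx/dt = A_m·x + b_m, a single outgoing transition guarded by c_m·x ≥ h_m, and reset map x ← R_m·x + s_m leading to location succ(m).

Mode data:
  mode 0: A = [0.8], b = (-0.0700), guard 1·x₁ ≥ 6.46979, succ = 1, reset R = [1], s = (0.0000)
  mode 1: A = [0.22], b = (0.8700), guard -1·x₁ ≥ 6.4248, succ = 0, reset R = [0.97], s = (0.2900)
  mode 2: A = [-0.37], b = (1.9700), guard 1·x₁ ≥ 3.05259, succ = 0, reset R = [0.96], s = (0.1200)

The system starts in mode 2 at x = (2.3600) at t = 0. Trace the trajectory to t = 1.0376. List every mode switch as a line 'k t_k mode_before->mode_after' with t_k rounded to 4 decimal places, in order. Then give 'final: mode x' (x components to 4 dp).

1 0.7192 2->0
final: 0 3.9100

Mode 2: guard c·x = 3.0526 hit at Δt = 0.7192 (t = 0.7192), x⁻ = (3.0526) → reset → x⁺ = (3.0505), jump to mode 0
Mode 0: flow for 0.3184 to horizon, guard not reached → x = (3.9100)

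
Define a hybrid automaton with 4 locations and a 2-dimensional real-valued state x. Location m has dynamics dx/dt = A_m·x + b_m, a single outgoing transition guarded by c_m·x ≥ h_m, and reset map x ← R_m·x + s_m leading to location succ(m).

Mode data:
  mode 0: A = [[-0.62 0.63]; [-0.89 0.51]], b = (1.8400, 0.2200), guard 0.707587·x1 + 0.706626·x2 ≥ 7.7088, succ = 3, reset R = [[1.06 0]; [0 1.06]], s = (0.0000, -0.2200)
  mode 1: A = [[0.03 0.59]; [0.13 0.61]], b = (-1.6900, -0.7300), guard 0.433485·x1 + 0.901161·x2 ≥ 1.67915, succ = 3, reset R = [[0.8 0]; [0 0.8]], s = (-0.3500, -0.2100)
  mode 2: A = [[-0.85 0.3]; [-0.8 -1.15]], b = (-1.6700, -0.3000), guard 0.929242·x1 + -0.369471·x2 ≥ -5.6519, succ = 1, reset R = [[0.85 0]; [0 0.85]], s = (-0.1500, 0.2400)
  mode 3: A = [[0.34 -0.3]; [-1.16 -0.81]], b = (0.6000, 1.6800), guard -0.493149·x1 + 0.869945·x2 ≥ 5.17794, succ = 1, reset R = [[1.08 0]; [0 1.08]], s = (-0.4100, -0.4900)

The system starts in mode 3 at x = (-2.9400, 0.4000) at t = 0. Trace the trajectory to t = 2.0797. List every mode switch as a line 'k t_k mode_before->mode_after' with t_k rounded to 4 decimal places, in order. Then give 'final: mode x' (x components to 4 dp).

Mode 3: guard c·x = 5.1779 hit at Δt = 0.8632 (t = 0.8632), x⁻ = (-3.9660, 3.7038) → reset → x⁺ = (-4.6932, 3.5101), jump to mode 1
Mode 1: guard c·x = 1.6791 hit at Δt = 0.5335 (t = 1.3967), x⁻ = (-4.4878, 4.0221) → reset → x⁺ = (-3.9403, 3.0077), jump to mode 3
Mode 3: guard c·x = 5.1779 hit at Δt = 0.1499 (t = 1.5466), x⁻ = (-4.2057, 3.5679) → reset → x⁺ = (-4.9522, 3.3633), jump to mode 1
Mode 1: flow for 0.5331 to horizon, guard not reached → x = (-4.8096, 3.7949)

1 0.8632 3->1
2 1.3967 1->3
3 1.5466 3->1
final: 1 -4.8096 3.7949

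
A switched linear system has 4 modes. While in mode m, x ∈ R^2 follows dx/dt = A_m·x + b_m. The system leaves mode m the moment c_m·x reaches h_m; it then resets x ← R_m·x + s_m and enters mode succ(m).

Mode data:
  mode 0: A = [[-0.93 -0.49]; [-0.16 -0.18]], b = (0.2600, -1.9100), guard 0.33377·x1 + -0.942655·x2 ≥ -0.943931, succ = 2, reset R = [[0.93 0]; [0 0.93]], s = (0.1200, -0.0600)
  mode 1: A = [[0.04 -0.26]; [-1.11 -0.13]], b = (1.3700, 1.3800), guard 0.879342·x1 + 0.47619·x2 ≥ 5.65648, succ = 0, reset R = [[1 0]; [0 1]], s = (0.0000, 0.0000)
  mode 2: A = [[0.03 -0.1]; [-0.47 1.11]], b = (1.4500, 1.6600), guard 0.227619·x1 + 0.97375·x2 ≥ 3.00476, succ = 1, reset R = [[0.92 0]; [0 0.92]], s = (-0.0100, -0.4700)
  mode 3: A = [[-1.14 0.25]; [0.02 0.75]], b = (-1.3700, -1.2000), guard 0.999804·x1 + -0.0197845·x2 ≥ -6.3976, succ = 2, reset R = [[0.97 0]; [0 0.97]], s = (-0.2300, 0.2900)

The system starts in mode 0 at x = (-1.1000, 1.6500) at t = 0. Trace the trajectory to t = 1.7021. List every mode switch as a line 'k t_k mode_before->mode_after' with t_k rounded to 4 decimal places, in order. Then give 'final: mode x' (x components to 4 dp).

1 0.4776 0->2
2 1.1479 2->1
final: 1 0.5893 2.6669

Mode 0: guard c·x = -0.9439 hit at Δt = 0.4776 (t = 0.4776), x⁻ = (-0.8208, 0.7107) → reset → x⁺ = (-0.6433, 0.6010), jump to mode 2
Mode 2: guard c·x = 3.0048 hit at Δt = 0.6703 (t = 1.1479), x⁻ = (0.2111, 3.0364) → reset → x⁺ = (0.1842, 2.3235), jump to mode 1
Mode 1: flow for 0.5542 to horizon, guard not reached → x = (0.5893, 2.6669)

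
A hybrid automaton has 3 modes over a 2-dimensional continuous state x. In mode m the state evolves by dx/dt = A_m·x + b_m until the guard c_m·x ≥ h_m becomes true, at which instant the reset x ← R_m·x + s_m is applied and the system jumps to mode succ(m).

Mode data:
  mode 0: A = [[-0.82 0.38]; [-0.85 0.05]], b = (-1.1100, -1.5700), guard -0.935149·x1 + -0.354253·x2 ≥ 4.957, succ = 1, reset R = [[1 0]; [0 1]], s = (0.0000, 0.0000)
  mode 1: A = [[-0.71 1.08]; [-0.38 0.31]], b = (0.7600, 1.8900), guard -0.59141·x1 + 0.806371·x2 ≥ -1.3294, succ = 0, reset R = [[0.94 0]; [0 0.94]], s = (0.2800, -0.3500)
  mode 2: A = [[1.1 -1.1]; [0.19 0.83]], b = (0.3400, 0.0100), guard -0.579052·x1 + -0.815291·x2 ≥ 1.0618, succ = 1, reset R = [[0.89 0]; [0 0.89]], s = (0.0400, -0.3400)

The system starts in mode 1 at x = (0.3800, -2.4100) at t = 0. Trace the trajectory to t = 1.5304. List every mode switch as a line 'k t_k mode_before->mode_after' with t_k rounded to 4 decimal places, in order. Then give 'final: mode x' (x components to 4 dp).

1 0.4384 1->0
final: 0 -1.5801 -3.1639

Mode 1: guard c·x = -1.3294 hit at Δt = 0.4384 (t = 0.4384), x⁻ = (-0.3076, -1.8742) → reset → x⁺ = (-0.0091, -2.1117), jump to mode 0
Mode 0: flow for 1.0920 to horizon, guard not reached → x = (-1.5801, -3.1639)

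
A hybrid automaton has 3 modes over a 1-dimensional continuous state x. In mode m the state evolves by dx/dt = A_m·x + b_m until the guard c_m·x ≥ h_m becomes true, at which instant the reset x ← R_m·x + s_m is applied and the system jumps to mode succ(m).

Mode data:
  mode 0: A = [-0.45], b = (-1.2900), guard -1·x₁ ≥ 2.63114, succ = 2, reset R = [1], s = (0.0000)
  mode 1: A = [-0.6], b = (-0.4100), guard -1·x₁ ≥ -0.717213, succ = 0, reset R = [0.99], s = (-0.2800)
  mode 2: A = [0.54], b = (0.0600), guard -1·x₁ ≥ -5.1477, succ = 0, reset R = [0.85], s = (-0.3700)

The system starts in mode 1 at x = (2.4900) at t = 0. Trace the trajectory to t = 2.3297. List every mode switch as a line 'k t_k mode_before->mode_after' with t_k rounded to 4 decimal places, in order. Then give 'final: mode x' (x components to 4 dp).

Mode 1: guard c·x = -0.7172 hit at Δt = 1.3632 (t = 1.3632), x⁻ = (0.7172) → reset → x⁺ = (0.4300), jump to mode 0
Mode 0: flow for 0.9665 to horizon, guard not reached → x = (-0.7327)

1 1.3632 1->0
final: 0 -0.7327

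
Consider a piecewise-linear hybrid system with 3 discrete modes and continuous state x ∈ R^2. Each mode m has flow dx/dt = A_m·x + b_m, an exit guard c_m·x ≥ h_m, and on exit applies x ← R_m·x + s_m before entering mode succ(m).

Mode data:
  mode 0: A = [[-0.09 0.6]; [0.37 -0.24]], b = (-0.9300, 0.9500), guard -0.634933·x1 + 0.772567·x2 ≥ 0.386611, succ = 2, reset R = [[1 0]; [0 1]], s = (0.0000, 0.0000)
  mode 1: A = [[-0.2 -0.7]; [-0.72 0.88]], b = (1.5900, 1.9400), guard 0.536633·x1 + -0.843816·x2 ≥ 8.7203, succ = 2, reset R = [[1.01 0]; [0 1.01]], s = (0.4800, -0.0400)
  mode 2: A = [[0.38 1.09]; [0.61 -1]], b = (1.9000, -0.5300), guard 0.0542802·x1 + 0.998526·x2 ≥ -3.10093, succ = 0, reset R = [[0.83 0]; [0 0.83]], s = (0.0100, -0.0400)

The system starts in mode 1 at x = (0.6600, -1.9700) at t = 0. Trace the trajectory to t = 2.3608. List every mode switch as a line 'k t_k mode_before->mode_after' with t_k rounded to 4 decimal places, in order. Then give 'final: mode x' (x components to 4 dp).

1 1.4919 1->2
2 1.9140 2->0
final: 0 3.5834 -1.5342

Mode 1: guard c·x = 8.7203 hit at Δt = 1.4919 (t = 1.4919), x⁻ = (5.7207, -6.6962) → reset → x⁺ = (6.2579, -6.8032), jump to mode 2
Mode 2: guard c·x = -3.1009 hit at Δt = 0.4221 (t = 1.9140), x⁻ = (5.7091, -3.4159) → reset → x⁺ = (4.7486, -2.8752), jump to mode 0
Mode 0: flow for 0.4468 to horizon, guard not reached → x = (3.5834, -1.5342)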